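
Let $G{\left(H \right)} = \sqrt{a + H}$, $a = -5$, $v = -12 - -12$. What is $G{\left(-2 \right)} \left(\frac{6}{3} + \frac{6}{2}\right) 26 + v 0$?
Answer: $130 i \sqrt{7} \approx 343.95 i$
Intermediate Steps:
$v = 0$ ($v = -12 + 12 = 0$)
$G{\left(H \right)} = \sqrt{-5 + H}$
$G{\left(-2 \right)} \left(\frac{6}{3} + \frac{6}{2}\right) 26 + v 0 = \sqrt{-5 - 2} \left(\frac{6}{3} + \frac{6}{2}\right) 26 + 0 \cdot 0 = \sqrt{-7} \left(6 \cdot \frac{1}{3} + 6 \cdot \frac{1}{2}\right) 26 + 0 = i \sqrt{7} \left(2 + 3\right) 26 + 0 = i \sqrt{7} \cdot 5 \cdot 26 + 0 = 5 i \sqrt{7} \cdot 26 + 0 = 130 i \sqrt{7} + 0 = 130 i \sqrt{7}$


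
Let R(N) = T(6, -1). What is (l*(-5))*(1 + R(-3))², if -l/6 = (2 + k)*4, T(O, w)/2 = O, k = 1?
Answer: 60840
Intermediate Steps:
T(O, w) = 2*O
R(N) = 12 (R(N) = 2*6 = 12)
l = -72 (l = -6*(2 + 1)*4 = -18*4 = -6*12 = -72)
(l*(-5))*(1 + R(-3))² = (-72*(-5))*(1 + 12)² = 360*13² = 360*169 = 60840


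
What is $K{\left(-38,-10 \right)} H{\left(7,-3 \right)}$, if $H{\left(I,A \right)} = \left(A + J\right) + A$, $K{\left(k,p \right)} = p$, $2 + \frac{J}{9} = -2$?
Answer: $420$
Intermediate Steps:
$J = -36$ ($J = -18 + 9 \left(-2\right) = -18 - 18 = -36$)
$H{\left(I,A \right)} = -36 + 2 A$ ($H{\left(I,A \right)} = \left(A - 36\right) + A = \left(-36 + A\right) + A = -36 + 2 A$)
$K{\left(-38,-10 \right)} H{\left(7,-3 \right)} = - 10 \left(-36 + 2 \left(-3\right)\right) = - 10 \left(-36 - 6\right) = \left(-10\right) \left(-42\right) = 420$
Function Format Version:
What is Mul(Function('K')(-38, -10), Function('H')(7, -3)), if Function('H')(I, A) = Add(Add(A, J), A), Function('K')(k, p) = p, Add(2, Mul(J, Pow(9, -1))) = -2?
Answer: 420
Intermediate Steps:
J = -36 (J = Add(-18, Mul(9, -2)) = Add(-18, -18) = -36)
Function('H')(I, A) = Add(-36, Mul(2, A)) (Function('H')(I, A) = Add(Add(A, -36), A) = Add(Add(-36, A), A) = Add(-36, Mul(2, A)))
Mul(Function('K')(-38, -10), Function('H')(7, -3)) = Mul(-10, Add(-36, Mul(2, -3))) = Mul(-10, Add(-36, -6)) = Mul(-10, -42) = 420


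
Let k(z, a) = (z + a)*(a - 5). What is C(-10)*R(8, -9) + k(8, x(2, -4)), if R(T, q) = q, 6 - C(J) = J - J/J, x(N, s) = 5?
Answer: -153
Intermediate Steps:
C(J) = 7 - J (C(J) = 6 - (J - J/J) = 6 - (J - 1*1) = 6 - (J - 1) = 6 - (-1 + J) = 6 + (1 - J) = 7 - J)
k(z, a) = (-5 + a)*(a + z) (k(z, a) = (a + z)*(-5 + a) = (-5 + a)*(a + z))
C(-10)*R(8, -9) + k(8, x(2, -4)) = (7 - 1*(-10))*(-9) + (5**2 - 5*5 - 5*8 + 5*8) = (7 + 10)*(-9) + (25 - 25 - 40 + 40) = 17*(-9) + 0 = -153 + 0 = -153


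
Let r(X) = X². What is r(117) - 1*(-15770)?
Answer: 29459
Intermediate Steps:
r(117) - 1*(-15770) = 117² - 1*(-15770) = 13689 + 15770 = 29459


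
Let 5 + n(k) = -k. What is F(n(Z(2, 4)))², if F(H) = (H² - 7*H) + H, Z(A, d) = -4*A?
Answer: 81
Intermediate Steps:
n(k) = -5 - k
F(H) = H² - 6*H
F(n(Z(2, 4)))² = ((-5 - (-4)*2)*(-6 + (-5 - (-4)*2)))² = ((-5 - 1*(-8))*(-6 + (-5 - 1*(-8))))² = ((-5 + 8)*(-6 + (-5 + 8)))² = (3*(-6 + 3))² = (3*(-3))² = (-9)² = 81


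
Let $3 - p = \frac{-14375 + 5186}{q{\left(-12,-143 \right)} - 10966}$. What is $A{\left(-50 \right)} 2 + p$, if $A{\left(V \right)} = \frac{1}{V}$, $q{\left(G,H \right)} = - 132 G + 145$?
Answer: $\frac{151271}{76975} \approx 1.9652$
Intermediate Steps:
$q{\left(G,H \right)} = 145 - 132 G$
$p = \frac{6174}{3079}$ ($p = 3 - \frac{-14375 + 5186}{\left(145 - -1584\right) - 10966} = 3 - - \frac{9189}{\left(145 + 1584\right) - 10966} = 3 - - \frac{9189}{1729 - 10966} = 3 - - \frac{9189}{-9237} = 3 - \left(-9189\right) \left(- \frac{1}{9237}\right) = 3 - \frac{3063}{3079} = \frac{6174}{3079} \approx 2.0052$)
$A{\left(-50 \right)} 2 + p = \frac{1}{-50} \cdot 2 + \frac{6174}{3079} = \left(- \frac{1}{50}\right) 2 + \frac{6174}{3079} = - \frac{1}{25} + \frac{6174}{3079} = \frac{151271}{76975}$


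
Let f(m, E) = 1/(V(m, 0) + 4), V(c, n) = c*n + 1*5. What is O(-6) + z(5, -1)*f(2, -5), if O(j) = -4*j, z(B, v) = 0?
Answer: 24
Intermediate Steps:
V(c, n) = 5 + c*n (V(c, n) = c*n + 5 = 5 + c*n)
f(m, E) = ⅑ (f(m, E) = 1/((5 + m*0) + 4) = 1/((5 + 0) + 4) = 1/(5 + 4) = 1/9 = ⅑)
O(-6) + z(5, -1)*f(2, -5) = -4*(-6) + 0*(⅑) = 24 + 0 = 24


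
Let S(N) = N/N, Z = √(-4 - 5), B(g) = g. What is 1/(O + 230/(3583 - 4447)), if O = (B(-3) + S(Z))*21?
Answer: -432/18259 ≈ -0.023660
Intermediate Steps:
Z = 3*I (Z = √(-9) = 3*I ≈ 3.0*I)
S(N) = 1
O = -42 (O = (-3 + 1)*21 = -2*21 = -42)
1/(O + 230/(3583 - 4447)) = 1/(-42 + 230/(3583 - 4447)) = 1/(-42 + 230/(-864)) = 1/(-42 + 230*(-1/864)) = 1/(-42 - 115/432) = 1/(-18259/432) = -432/18259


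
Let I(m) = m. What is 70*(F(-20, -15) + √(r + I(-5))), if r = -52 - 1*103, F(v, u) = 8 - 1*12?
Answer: -280 + 280*I*√10 ≈ -280.0 + 885.44*I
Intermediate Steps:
F(v, u) = -4 (F(v, u) = 8 - 12 = -4)
r = -155 (r = -52 - 103 = -155)
70*(F(-20, -15) + √(r + I(-5))) = 70*(-4 + √(-155 - 5)) = 70*(-4 + √(-160)) = 70*(-4 + 4*I*√10) = -280 + 280*I*√10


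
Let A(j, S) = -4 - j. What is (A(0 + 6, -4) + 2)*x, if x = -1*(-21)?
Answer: -168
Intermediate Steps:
x = 21
(A(0 + 6, -4) + 2)*x = ((-4 - (0 + 6)) + 2)*21 = ((-4 - 1*6) + 2)*21 = ((-4 - 6) + 2)*21 = (-10 + 2)*21 = -8*21 = -168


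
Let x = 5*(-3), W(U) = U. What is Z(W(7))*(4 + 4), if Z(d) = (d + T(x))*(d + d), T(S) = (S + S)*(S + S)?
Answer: 101584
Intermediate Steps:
x = -15
T(S) = 4*S² (T(S) = (2*S)*(2*S) = 4*S²)
Z(d) = 2*d*(900 + d) (Z(d) = (d + 4*(-15)²)*(d + d) = (d + 4*225)*(2*d) = (d + 900)*(2*d) = (900 + d)*(2*d) = 2*d*(900 + d))
Z(W(7))*(4 + 4) = (2*7*(900 + 7))*(4 + 4) = (2*7*907)*8 = 12698*8 = 101584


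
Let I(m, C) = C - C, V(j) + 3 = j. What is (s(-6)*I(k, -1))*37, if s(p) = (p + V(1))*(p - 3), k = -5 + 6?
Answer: 0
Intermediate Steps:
k = 1
V(j) = -3 + j
s(p) = (-3 + p)*(-2 + p) (s(p) = (p + (-3 + 1))*(p - 3) = (p - 2)*(-3 + p) = (-2 + p)*(-3 + p) = (-3 + p)*(-2 + p))
I(m, C) = 0
(s(-6)*I(k, -1))*37 = ((6 + (-6)**2 - 5*(-6))*0)*37 = ((6 + 36 + 30)*0)*37 = (72*0)*37 = 0*37 = 0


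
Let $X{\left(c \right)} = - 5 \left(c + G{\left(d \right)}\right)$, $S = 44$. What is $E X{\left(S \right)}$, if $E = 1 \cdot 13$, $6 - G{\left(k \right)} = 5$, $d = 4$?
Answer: $-2925$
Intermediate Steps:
$G{\left(k \right)} = 1$ ($G{\left(k \right)} = 6 - 5 = 1$)
$E = 13$
$X{\left(c \right)} = -5 - 5 c$ ($X{\left(c \right)} = - 5 \left(c + 1\right) = - 5 \left(1 + c\right) = -5 - 5 c$)
$E X{\left(S \right)} = 13 \left(-5 - 220\right) = 13 \left(-225\right) = -2925$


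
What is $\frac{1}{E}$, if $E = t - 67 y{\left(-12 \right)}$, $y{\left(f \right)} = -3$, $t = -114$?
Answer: $\frac{1}{87} \approx 0.011494$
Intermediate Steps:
$E = 87$ ($E = -114 - -201 = -114 + 201 = 87$)
$\frac{1}{E} = \frac{1}{87}$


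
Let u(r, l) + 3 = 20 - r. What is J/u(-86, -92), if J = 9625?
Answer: 9625/103 ≈ 93.447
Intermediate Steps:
u(r, l) = 17 - r (u(r, l) = -3 + (20 - r) = 17 - r)
J/u(-86, -92) = 9625/(17 - 1*(-86)) = 9625/(17 + 86) = 9625/103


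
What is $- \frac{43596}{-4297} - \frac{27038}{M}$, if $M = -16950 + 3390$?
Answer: $\frac{353672023}{29133660} \approx 12.14$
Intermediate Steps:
$M = -13560$
$- \frac{43596}{-4297} - \frac{27038}{M} = - \frac{43596}{-4297} - \frac{27038}{-13560} = \left(-43596\right) \left(- \frac{1}{4297}\right) - - \frac{13519}{6780} = \frac{43596}{4297} + \frac{13519}{6780} = \frac{353672023}{29133660}$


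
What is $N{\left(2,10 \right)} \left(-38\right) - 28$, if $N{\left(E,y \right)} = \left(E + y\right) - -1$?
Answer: $-522$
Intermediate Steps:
$N{\left(E,y \right)} = 1 + E + y$ ($N{\left(E,y \right)} = \left(E + y\right) + 1 = 1 + E + y$)
$N{\left(2,10 \right)} \left(-38\right) - 28 = \left(1 + 2 + 10\right) \left(-38\right) - 28 = 13 \left(-38\right) - 28 = -494 - 28 = -522$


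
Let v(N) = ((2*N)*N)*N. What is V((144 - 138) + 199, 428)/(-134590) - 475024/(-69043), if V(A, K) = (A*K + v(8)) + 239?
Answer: 57788446031/9292497370 ≈ 6.2188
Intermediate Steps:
v(N) = 2*N**3 (v(N) = (2*N**2)*N = 2*N**3)
V(A, K) = 1263 + A*K (V(A, K) = (A*K + 2*8**3) + 239 = (A*K + 2*512) + 239 = (A*K + 1024) + 239 = (1024 + A*K) + 239 = 1263 + A*K)
V((144 - 138) + 199, 428)/(-134590) - 475024/(-69043) = (1263 + ((144 - 138) + 199)*428)/(-134590) - 475024/(-69043) = (1263 + (6 + 199)*428)*(-1/134590) - 475024*(-1/69043) = (1263 + 205*428)*(-1/134590) + 475024/69043 = (1263 + 87740)*(-1/134590) + 475024/69043 = 89003*(-1/134590) + 475024/69043 = -89003/134590 + 475024/69043 = 57788446031/9292497370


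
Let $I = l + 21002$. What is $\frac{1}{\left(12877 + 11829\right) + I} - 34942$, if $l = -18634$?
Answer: $- \frac{946019707}{27074} \approx -34942.0$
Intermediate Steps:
$I = 2368$ ($I = -18634 + 21002 = 2368$)
$\frac{1}{\left(12877 + 11829\right) + I} - 34942 = \frac{1}{\left(12877 + 11829\right) + 2368} - 34942 = \frac{1}{24706 + 2368} - 34942 = \frac{1}{27074} - 34942 = - \frac{946019707}{27074}$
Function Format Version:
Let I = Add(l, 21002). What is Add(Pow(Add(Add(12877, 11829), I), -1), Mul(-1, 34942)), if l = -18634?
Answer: Rational(-946019707, 27074) ≈ -34942.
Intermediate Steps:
I = 2368 (I = Add(-18634, 21002) = 2368)
Add(Pow(Add(Add(12877, 11829), I), -1), Mul(-1, 34942)) = Add(Pow(Add(Add(12877, 11829), 2368), -1), Mul(-1, 34942)) = Add(Pow(Add(24706, 2368), -1), -34942) = Add(Pow(27074, -1), -34942) = Add(Rational(1, 27074), -34942) = Rational(-946019707, 27074)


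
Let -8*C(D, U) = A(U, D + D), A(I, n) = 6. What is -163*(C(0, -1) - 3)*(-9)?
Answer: -22005/4 ≈ -5501.3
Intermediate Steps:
C(D, U) = -¾ (C(D, U) = -⅛*6 = -¾)
-163*(C(0, -1) - 3)*(-9) = -163*(-¾ - 3)*(-9) = -(-2445)*(-9)/4 = -163*135/4 = -22005/4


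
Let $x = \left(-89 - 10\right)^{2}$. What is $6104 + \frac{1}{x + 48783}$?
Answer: $\frac{357596737}{58584} \approx 6104.0$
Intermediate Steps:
$x = 9801$ ($x = \left(-99\right)^{2} = 9801$)
$6104 + \frac{1}{x + 48783} = 6104 + \frac{1}{9801 + 48783} = 6104 + \frac{1}{58584} = \frac{357596737}{58584}$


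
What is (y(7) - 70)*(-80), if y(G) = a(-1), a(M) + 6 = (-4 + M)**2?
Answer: 4080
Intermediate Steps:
a(M) = -6 + (-4 + M)**2
y(G) = 19 (y(G) = -6 + (-4 - 1)**2 = -6 + (-5)**2 = -6 + 25 = 19)
(y(7) - 70)*(-80) = (19 - 70)*(-80) = -51*(-80) = 4080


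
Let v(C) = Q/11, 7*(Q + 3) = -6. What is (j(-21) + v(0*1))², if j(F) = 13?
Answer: 948676/5929 ≈ 160.01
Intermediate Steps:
Q = -27/7 (Q = -3 + (⅐)*(-6) = -3 - 6/7 = -27/7 ≈ -3.8571)
v(C) = -27/77 (v(C) = -27/7/11 = -27/7*1/11 = -27/77)
(j(-21) + v(0*1))² = (13 - 27/77)² = (974/77)² = 948676/5929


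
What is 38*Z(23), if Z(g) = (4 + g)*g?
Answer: 23598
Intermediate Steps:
Z(g) = g*(4 + g)
38*Z(23) = 38*(23*(4 + 23)) = 38*(23*27) = 38*621 = 23598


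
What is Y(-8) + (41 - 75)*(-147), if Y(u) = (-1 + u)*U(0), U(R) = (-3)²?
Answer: 4917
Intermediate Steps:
U(R) = 9
Y(u) = -9 + 9*u (Y(u) = (-1 + u)*9 = -9 + 9*u)
Y(-8) + (41 - 75)*(-147) = (-9 + 9*(-8)) + (41 - 75)*(-147) = (-9 - 72) - 34*(-147) = -81 + 4998 = 4917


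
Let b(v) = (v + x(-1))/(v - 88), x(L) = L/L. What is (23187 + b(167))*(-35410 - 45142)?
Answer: -147566511432/79 ≈ -1.8679e+9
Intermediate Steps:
x(L) = 1
b(v) = (1 + v)/(-88 + v) (b(v) = (v + 1)/(v - 88) = (1 + v)/(-88 + v))
(23187 + b(167))*(-35410 - 45142) = (23187 + (1 + 167)/(-88 + 167))*(-35410 - 45142) = (23187 + 168/79)*(-80552) = (1831941/79)*(-80552) = -147566511432/79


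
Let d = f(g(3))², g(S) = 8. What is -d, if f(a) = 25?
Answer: -625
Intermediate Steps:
d = 625 (d = 25² = 625)
-d = -1*625 = -625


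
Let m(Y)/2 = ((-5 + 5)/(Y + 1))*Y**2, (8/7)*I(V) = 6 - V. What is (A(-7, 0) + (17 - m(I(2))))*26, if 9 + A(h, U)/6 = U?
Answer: -962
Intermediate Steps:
A(h, U) = -54 + 6*U
I(V) = 21/4 - 7*V/8 (I(V) = 7*(6 - V)/8 = 21/4 - 7*V/8)
m(Y) = 0 (m(Y) = 2*(((-5 + 5)/(Y + 1))*Y**2) = 2*((0/(1 + Y))*Y**2) = 2*(0*Y**2) = 2*0 = 0)
(A(-7, 0) + (17 - m(I(2))))*26 = ((-54 + 6*0) + (17 - 1*0))*26 = ((-54 + 0) + (17 + 0))*26 = (-54 + 17)*26 = -37*26 = -962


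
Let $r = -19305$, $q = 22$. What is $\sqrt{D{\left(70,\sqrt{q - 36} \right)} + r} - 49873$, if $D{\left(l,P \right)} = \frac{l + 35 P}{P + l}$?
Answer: $-49873 + \sqrt{10} \sqrt{- \frac{135128 + 1927 i \sqrt{14}}{70 + i \sqrt{14}}} \approx -49873.0 + 138.94 i$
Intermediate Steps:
$D{\left(l,P \right)} = \frac{l + 35 P}{P + l}$
$\sqrt{D{\left(70,\sqrt{q - 36} \right)} + r} - 49873 = \sqrt{\frac{70 + 35 \sqrt{22 - 36}}{\sqrt{22 - 36} + 70} - 19305} - 49873 = \sqrt{\frac{70 + 35 \sqrt{-14}}{\sqrt{-14} + 70} - 19305} - 49873 = \sqrt{\frac{70 + 35 i \sqrt{14}}{i \sqrt{14} + 70} - 19305} - 49873 = \sqrt{\frac{70 + 35 i \sqrt{14}}{70 + i \sqrt{14}} - 19305} - 49873 = \sqrt{-19305 + \frac{70 + 35 i \sqrt{14}}{70 + i \sqrt{14}}} - 49873 = -49873 + \sqrt{-19305 + \frac{70 + 35 i \sqrt{14}}{70 + i \sqrt{14}}}$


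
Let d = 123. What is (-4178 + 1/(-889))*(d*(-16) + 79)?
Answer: 7016205027/889 ≈ 7.8922e+6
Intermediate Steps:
(-4178 + 1/(-889))*(d*(-16) + 79) = (-4178 + 1/(-889))*(123*(-16) + 79) = (-4178 - 1/889)*(-1968 + 79) = -3714243/889*(-1889) = 7016205027/889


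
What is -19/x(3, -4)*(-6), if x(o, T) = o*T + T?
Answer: -57/8 ≈ -7.1250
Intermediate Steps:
x(o, T) = T + T*o (x(o, T) = T*o + T = T + T*o)
-19/x(3, -4)*(-6) = -19*(-1/(4*(1 + 3)))*(-6) = -19/((-4*4))*(-6) = -19/(-16)*(-6) = -19*(-1/16)*(-6) = (19/16)*(-6) = -57/8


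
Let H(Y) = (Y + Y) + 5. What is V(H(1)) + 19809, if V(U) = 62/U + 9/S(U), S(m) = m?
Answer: 138734/7 ≈ 19819.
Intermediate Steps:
H(Y) = 5 + 2*Y (H(Y) = 2*Y + 5 = 5 + 2*Y)
V(U) = 71/U (V(U) = 62/U + 9/U = 71/U)
V(H(1)) + 19809 = 71/(5 + 2*1) + 19809 = 71/(5 + 2) + 19809 = 71/7 + 19809 = 138734/7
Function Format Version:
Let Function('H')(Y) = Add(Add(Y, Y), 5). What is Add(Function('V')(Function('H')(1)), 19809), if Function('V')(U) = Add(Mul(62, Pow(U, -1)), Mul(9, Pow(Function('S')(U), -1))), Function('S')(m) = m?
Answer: Rational(138734, 7) ≈ 19819.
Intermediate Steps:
Function('H')(Y) = Add(5, Mul(2, Y)) (Function('H')(Y) = Add(Mul(2, Y), 5) = Add(5, Mul(2, Y)))
Function('V')(U) = Mul(71, Pow(U, -1)) (Function('V')(U) = Add(Mul(62, Pow(U, -1)), Mul(9, Pow(U, -1))) = Mul(71, Pow(U, -1)))
Add(Function('V')(Function('H')(1)), 19809) = Add(Mul(71, Pow(Add(5, Mul(2, 1)), -1)), 19809) = Add(Mul(71, Pow(Add(5, 2), -1)), 19809) = Add(Mul(71, Pow(7, -1)), 19809) = Add(Mul(71, Rational(1, 7)), 19809) = Add(Rational(71, 7), 19809) = Rational(138734, 7)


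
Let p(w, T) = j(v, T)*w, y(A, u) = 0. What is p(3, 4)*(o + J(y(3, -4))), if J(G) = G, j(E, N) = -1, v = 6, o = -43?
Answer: 129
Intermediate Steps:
p(w, T) = -w
p(3, 4)*(o + J(y(3, -4))) = (-1*3)*(-43 + 0) = -3*(-43) = 129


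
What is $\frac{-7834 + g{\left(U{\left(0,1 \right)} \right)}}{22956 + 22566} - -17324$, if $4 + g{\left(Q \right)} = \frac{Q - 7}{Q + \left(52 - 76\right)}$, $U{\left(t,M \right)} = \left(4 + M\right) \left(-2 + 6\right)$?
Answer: $\frac{350495683}{20232} \approx 17324.0$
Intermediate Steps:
$U{\left(t,M \right)} = 16 + 4 M$ ($U{\left(t,M \right)} = \left(4 + M\right) 4 = 16 + 4 M$)
$g{\left(Q \right)} = -4 + \frac{-7 + Q}{-24 + Q}$ ($g{\left(Q \right)} = -4 + \frac{Q - 7}{Q + \left(52 - 76\right)} = -4 + \frac{-7 + Q}{Q + \left(52 - 76\right)} = -4 + \frac{-7 + Q}{Q - 24} = -4 + \frac{-7 + Q}{-24 + Q}$)
$\frac{-7834 + g{\left(U{\left(0,1 \right)} \right)}}{22956 + 22566} - -17324 = \frac{-7834 + \frac{89 - 3 \left(16 + 4 \cdot 1\right)}{-24 + \left(16 + 4 \cdot 1\right)}}{22956 + 22566} - -17324 = \frac{-7834 + \frac{89 - 3 \left(16 + 4\right)}{-24 + \left(16 + 4\right)}}{45522} + 17324 = \left(-7834 + \frac{89 - 60}{-24 + 20}\right) \frac{1}{45522} + 17324 = \left(-7834 + \frac{89 - 60}{-4}\right) \frac{1}{45522} + 17324 = \left(-7834 - \frac{29}{4}\right) \frac{1}{45522} + 17324 = \left(- \frac{31365}{4}\right) \frac{1}{45522} + 17324 = - \frac{3485}{20232} + 17324 = \frac{350495683}{20232}$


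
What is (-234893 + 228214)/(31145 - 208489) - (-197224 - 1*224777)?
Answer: 74839352023/177344 ≈ 4.2200e+5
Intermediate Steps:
(-234893 + 228214)/(31145 - 208489) - (-197224 - 1*224777) = -6679/(-177344) - (-197224 - 224777) = -6679*(-1/177344) - 1*(-422001) = 6679/177344 + 422001 = 74839352023/177344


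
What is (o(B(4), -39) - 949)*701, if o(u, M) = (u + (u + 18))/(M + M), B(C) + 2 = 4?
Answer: -25952422/39 ≈ -6.6545e+5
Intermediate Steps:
B(C) = 2 (B(C) = -2 + 4 = 2)
o(u, M) = (18 + 2*u)/(2*M) (o(u, M) = (u + (18 + u))/((2*M)) = (18 + 2*u)*(1/(2*M)) = (18 + 2*u)/(2*M))
(o(B(4), -39) - 949)*701 = ((9 + 2)/(-39) - 949)*701 = (-1/39*11 - 949)*701 = (-11/39 - 949)*701 = -37022/39*701 = -25952422/39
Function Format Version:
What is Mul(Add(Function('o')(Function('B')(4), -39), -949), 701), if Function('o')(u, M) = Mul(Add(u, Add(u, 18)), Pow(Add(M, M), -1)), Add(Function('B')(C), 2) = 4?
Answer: Rational(-25952422, 39) ≈ -6.6545e+5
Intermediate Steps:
Function('B')(C) = 2 (Function('B')(C) = Add(-2, 4) = 2)
Function('o')(u, M) = Mul(Rational(1, 2), Pow(M, -1), Add(18, Mul(2, u))) (Function('o')(u, M) = Mul(Add(u, Add(18, u)), Pow(Mul(2, M), -1)) = Mul(Add(18, Mul(2, u)), Mul(Rational(1, 2), Pow(M, -1))) = Mul(Rational(1, 2), Pow(M, -1), Add(18, Mul(2, u))))
Mul(Add(Function('o')(Function('B')(4), -39), -949), 701) = Mul(Add(Mul(Pow(-39, -1), Add(9, 2)), -949), 701) = Mul(Add(Mul(Rational(-1, 39), 11), -949), 701) = Mul(Add(Rational(-11, 39), -949), 701) = Mul(Rational(-37022, 39), 701) = Rational(-25952422, 39)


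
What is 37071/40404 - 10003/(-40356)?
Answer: 79174937/67939326 ≈ 1.1654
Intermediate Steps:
37071/40404 - 10003/(-40356) = 37071*(1/40404) - 10003*(-1/40356) = 12357/13468 + 10003/40356 = 79174937/67939326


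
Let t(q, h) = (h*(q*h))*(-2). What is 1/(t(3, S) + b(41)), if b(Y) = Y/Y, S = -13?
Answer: -1/1013 ≈ -0.00098717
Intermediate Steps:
t(q, h) = -2*q*h² (t(q, h) = (h*(h*q))*(-2) = (q*h²)*(-2) = -2*q*h²)
b(Y) = 1
1/(t(3, S) + b(41)) = 1/(-2*3*(-13)² + 1) = 1/(-2*3*169 + 1) = 1/(-1014 + 1) = 1/(-1013) = -1/1013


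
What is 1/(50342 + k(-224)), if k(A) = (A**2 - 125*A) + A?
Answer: 1/128294 ≈ 7.7946e-6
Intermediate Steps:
k(A) = A**2 - 124*A
1/(50342 + k(-224)) = 1/(50342 - 224*(-124 - 224)) = 1/(50342 - 224*(-348)) = 1/(50342 + 77952) = 1/128294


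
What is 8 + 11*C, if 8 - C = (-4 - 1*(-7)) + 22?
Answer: -179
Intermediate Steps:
C = -17 (C = 8 - ((-4 - 1*(-7)) + 22) = 8 - ((-4 + 7) + 22) = 8 - (3 + 22) = 8 - 1*25 = 8 - 25 = -17)
8 + 11*C = 8 + 11*(-17) = 8 - 187 = -179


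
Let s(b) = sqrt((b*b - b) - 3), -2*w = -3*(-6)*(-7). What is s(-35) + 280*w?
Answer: 17640 + sqrt(1257) ≈ 17675.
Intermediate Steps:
w = 63 (w = -(-3*(-6))*(-7)/2 = -9*(-7) = -1/2*(-126) = 63)
s(b) = sqrt(-3 + b**2 - b) (s(b) = sqrt((b**2 - b) - 3) = sqrt(-3 + b**2 - b))
s(-35) + 280*w = sqrt(-3 + (-35)**2 - 1*(-35)) + 280*63 = sqrt(-3 + 1225 + 35) + 17640 = sqrt(1257) + 17640 = 17640 + sqrt(1257)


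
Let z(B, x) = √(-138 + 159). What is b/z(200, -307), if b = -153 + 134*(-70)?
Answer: -9533*√21/21 ≈ -2080.3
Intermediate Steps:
z(B, x) = √21
b = -9533 (b = -153 - 9380 = -9533)
b/z(200, -307) = -9533*√21/21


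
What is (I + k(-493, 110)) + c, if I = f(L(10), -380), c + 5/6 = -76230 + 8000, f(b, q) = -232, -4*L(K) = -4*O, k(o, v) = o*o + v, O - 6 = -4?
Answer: 1048177/6 ≈ 1.7470e+5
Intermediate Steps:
O = 2 (O = 6 - 4 = 2)
k(o, v) = v + o**2 (k(o, v) = o**2 + v = v + o**2)
L(K) = 2 (L(K) = -(-1)*2 = -1/4*(-8) = 2)
c = -409385/6 (c = -5/6 + (-76230 + 8000) = -5/6 - 68230 = -409385/6 ≈ -68231.)
I = -232
(I + k(-493, 110)) + c = (-232 + (110 + (-493)**2)) - 409385/6 = (-232 + (110 + 243049)) - 409385/6 = (-232 + 243159) - 409385/6 = 242927 - 409385/6 = 1048177/6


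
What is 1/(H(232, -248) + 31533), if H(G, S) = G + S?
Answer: 1/31517 ≈ 3.1729e-5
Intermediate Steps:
1/(H(232, -248) + 31533) = 1/((232 - 248) + 31533) = 1/(-16 + 31533) = 1/31517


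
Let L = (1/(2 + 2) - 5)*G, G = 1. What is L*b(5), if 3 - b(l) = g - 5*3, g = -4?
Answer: -209/2 ≈ -104.50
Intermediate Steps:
L = -19/4 (L = (1/(2 + 2) - 5)*1 = (1/4 - 5)*1 = -19/4*1 = -19/4 ≈ -4.7500)
b(l) = 22 (b(l) = 3 - (-4 - 5*3) = 3 - (-4 - 15) = 3 - 1*(-19) = 3 + 19 = 22)
L*b(5) = -19/4*22 = -209/2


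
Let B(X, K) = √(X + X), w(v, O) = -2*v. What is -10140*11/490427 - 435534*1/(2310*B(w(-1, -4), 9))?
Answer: -463447939/4904270 ≈ -94.499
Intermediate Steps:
B(X, K) = √2*√X (B(X, K) = √(2*X) = √2*√X)
-10140*11/490427 - 435534*1/(2310*B(w(-1, -4), 9)) = -10140*11/490427 - 435534/((-55*(-42))*(√2*√(-2*(-1)))) = -111540*1/490427 - 435534/(2310*(√2*√2)) = -111540/490427 - 435534/(2310*2) = -111540/490427 - 435534/4620 = -111540/490427 - 435534*1/4620 = -111540/490427 - 6599/70 = -463447939/4904270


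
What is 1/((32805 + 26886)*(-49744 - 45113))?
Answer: -1/5662109187 ≈ -1.7661e-10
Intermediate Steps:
1/((32805 + 26886)*(-49744 - 45113)) = 1/(59691*(-94857)) = 1/(-5662109187) = -1/5662109187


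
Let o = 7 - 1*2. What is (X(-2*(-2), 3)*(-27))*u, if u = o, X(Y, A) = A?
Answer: -405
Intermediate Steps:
o = 5 (o = 7 - 2 = 5)
u = 5
(X(-2*(-2), 3)*(-27))*u = (3*(-27))*5 = -81*5 = -405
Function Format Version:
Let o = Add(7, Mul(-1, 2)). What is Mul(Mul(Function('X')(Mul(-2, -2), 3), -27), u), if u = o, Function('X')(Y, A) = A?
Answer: -405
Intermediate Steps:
o = 5 (o = Add(7, -2) = 5)
u = 5
Mul(Mul(Function('X')(Mul(-2, -2), 3), -27), u) = Mul(Mul(3, -27), 5) = Mul(-81, 5) = -405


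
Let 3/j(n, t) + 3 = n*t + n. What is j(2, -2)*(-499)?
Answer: 1497/5 ≈ 299.40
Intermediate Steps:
j(n, t) = 3/(-3 + n + n*t) (j(n, t) = 3/(-3 + (n*t + n)) = 3/(-3 + (n + n*t)) = 3/(-3 + n + n*t))
j(2, -2)*(-499) = (3/(-3 + 2 + 2*(-2)))*(-499) = (3/(-3 + 2 - 4))*(-499) = (3/(-5))*(-499) = (3*(-⅕))*(-499) = -⅗*(-499) = 1497/5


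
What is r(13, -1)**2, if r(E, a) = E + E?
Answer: 676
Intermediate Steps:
r(E, a) = 2*E
r(13, -1)**2 = (2*13)**2 = 26**2 = 676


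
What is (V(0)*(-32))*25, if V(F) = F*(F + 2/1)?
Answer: 0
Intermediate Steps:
V(F) = F*(2 + F) (V(F) = F*(F + 2*1) = F*(F + 2) = F*(2 + F))
(V(0)*(-32))*25 = ((0*(2 + 0))*(-32))*25 = ((0*2)*(-32))*25 = (0*(-32))*25 = 0*25 = 0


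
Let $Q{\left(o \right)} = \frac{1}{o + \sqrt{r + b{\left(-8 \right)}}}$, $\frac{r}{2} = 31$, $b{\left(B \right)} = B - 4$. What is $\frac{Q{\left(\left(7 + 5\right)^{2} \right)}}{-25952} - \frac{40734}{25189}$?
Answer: $- \frac{1366735582629}{845158758788} + \frac{5 \sqrt{2}}{536843072} \approx -1.6171$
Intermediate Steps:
$b{\left(B \right)} = -4 + B$ ($b{\left(B \right)} = B - 4 = -4 + B$)
$r = 62$ ($r = 2 \cdot 31 = 62$)
$Q{\left(o \right)} = \frac{1}{o + 5 \sqrt{2}}$ ($Q{\left(o \right)} = \frac{1}{o + \sqrt{62 - 12}} = \frac{1}{o + \sqrt{50}} = \frac{1}{o + 5 \sqrt{2}}$)
$\frac{Q{\left(\left(7 + 5\right)^{2} \right)}}{-25952} - \frac{40734}{25189} = \frac{1}{\left(\left(7 + 5\right)^{2} + 5 \sqrt{2}\right) \left(-25952\right)} - \frac{40734}{25189} = \frac{1}{12^{2} + 5 \sqrt{2}} \left(- \frac{1}{25952}\right) - \frac{40734}{25189} = \frac{1}{144 + 5 \sqrt{2}} \left(- \frac{1}{25952}\right) - \frac{40734}{25189} = - \frac{1}{25952 \left(144 + 5 \sqrt{2}\right)} - \frac{40734}{25189} = - \frac{40734}{25189} - \frac{1}{25952 \left(144 + 5 \sqrt{2}\right)}$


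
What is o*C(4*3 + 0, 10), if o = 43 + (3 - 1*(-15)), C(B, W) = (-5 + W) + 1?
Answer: 366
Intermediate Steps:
C(B, W) = -4 + W
o = 61 (o = 43 + (3 + 15) = 43 + 18 = 61)
o*C(4*3 + 0, 10) = 61*(-4 + 10) = 61*6 = 366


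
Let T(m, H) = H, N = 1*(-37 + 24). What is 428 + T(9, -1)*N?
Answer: 441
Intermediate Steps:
N = -13 (N = 1*(-13) = -13)
428 + T(9, -1)*N = 428 - 1*(-13) = 428 + 13 = 441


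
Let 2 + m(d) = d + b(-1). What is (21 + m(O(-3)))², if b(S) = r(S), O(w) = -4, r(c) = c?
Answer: 196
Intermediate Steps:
b(S) = S
m(d) = -3 + d (m(d) = -2 + (d - 1) = -2 + (-1 + d) = -3 + d)
(21 + m(O(-3)))² = (21 + (-3 - 4))² = (21 - 7)² = 14² = 196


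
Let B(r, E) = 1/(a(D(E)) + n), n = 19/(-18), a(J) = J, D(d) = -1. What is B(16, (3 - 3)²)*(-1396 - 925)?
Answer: 41778/37 ≈ 1129.1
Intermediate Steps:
n = -19/18 (n = 19*(-1/18) = -19/18 ≈ -1.0556)
B(r, E) = -18/37 (B(r, E) = 1/(-1 - 19/18) = 1/(-37/18) = -18/37)
B(16, (3 - 3)²)*(-1396 - 925) = -18*(-1396 - 925)/37 = -18/37*(-2321) = 41778/37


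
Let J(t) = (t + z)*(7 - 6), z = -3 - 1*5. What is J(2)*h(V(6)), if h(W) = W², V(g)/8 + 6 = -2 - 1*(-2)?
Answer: -13824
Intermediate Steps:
V(g) = -48 (V(g) = -48 + 8*(-2 - 1*(-2)) = -48 + 8*(-2 + 2) = -48 + 8*0 = -48 + 0 = -48)
z = -8 (z = -3 - 5 = -8)
J(t) = -8 + t (J(t) = (t - 8)*(7 - 6) = (-8 + t)*1 = -8 + t)
J(2)*h(V(6)) = (-8 + 2)*(-48)² = -6*2304 = -13824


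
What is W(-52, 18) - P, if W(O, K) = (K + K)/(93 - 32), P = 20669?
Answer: -1260773/61 ≈ -20668.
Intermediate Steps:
W(O, K) = 2*K/61 (W(O, K) = (2*K)/61 = (2*K)*(1/61) = 2*K/61)
W(-52, 18) - P = (2/61)*18 - 1*20669 = 36/61 - 20669 = -1260773/61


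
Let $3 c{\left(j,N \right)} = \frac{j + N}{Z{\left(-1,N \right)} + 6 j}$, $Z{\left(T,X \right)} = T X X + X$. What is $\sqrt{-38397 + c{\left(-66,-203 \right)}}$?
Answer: $\frac{i \sqrt{4194653306389}}{10452} \approx 195.95 i$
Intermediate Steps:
$Z{\left(T,X \right)} = X + T X^{2}$ ($Z{\left(T,X \right)} = T X^{2} + X = X + T X^{2}$)
$c{\left(j,N \right)} = \frac{N + j}{3 \left(6 j + N \left(1 - N\right)\right)}$ ($c{\left(j,N \right)} = \frac{\left(j + N\right) \frac{1}{N \left(1 - N\right) + 6 j}}{3} = \frac{\left(N + j\right) \frac{1}{6 j + N \left(1 - N\right)}}{3} = \frac{\frac{1}{6 j + N \left(1 - N\right)} \left(N + j\right)}{3} = \frac{N + j}{3 \left(6 j + N \left(1 - N\right)\right)}$)
$\sqrt{-38397 + c{\left(-66,-203 \right)}} = \sqrt{-38397 + \frac{\left(-1\right) \left(-203\right) - -66}{3 \left(\left(-6\right) \left(-66\right) - 203 \left(-1 - 203\right)\right)}} = \sqrt{-38397 + \frac{203 + 66}{3 \left(396 - -41412\right)}} = \sqrt{-38397 + \frac{1}{3} \frac{1}{396 + 41412} \cdot 269} = \sqrt{-38397 + \frac{1}{3} \cdot \frac{1}{41808} \cdot 269} = \sqrt{-38397 + \frac{269}{125424}} = \sqrt{- \frac{4815905059}{125424}} = \frac{i \sqrt{4194653306389}}{10452}$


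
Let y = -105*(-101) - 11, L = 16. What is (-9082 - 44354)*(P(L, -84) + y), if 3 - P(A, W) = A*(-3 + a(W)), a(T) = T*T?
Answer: 5463884436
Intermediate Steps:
y = 10594 (y = 10605 - 11 = 10594)
a(T) = T**2
P(A, W) = 3 - A*(-3 + W**2)
(-9082 - 44354)*(P(L, -84) + y) = (-9082 - 44354)*((3 + 3*16 - 1*16*(-84)**2) + 10594) = -53436*((3 + 48 - 1*16*7056) + 10594) = -53436*((3 + 48 - 112896) + 10594) = -53436*(-112845 + 10594) = -53436*(-102251) = 5463884436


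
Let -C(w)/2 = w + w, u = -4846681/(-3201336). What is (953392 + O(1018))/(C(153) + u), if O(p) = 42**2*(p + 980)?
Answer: -14335147226304/1954370951 ≈ -7334.9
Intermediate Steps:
u = 4846681/3201336 (u = -4846681*(-1/3201336) = 4846681/3201336 ≈ 1.5140)
O(p) = 1728720 + 1764*p (O(p) = 1764*(980 + p) = 1728720 + 1764*p)
C(w) = -4*w (C(w) = -2*(w + w) = -4*w)
(953392 + O(1018))/(C(153) + u) = (953392 + (1728720 + 1764*1018))/(-4*153 + 4846681/3201336) = (953392 + (1728720 + 1795752))/(-612 + 4846681/3201336) = (953392 + 3524472)/(-1954370951/3201336) = 4477864*(-3201336/1954370951) = -14335147226304/1954370951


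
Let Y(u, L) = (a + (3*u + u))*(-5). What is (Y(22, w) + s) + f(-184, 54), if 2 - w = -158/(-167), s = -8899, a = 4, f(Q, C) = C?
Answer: -9305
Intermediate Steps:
w = 176/167 (w = 2 - (-158)/(-167) = 2 - (-158)*(-1)/167 = 2 - 1*158/167 = 2 - 158/167 = 176/167 ≈ 1.0539)
Y(u, L) = -20 - 20*u (Y(u, L) = (4 + (3*u + u))*(-5) = (4 + 4*u)*(-5) = -20 - 20*u)
(Y(22, w) + s) + f(-184, 54) = ((-20 - 20*22) - 8899) + 54 = ((-20 - 440) - 8899) + 54 = (-460 - 8899) + 54 = -9359 + 54 = -9305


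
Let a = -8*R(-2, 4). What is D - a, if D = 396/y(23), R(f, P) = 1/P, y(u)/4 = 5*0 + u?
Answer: 145/23 ≈ 6.3043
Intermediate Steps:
y(u) = 4*u (y(u) = 4*(5*0 + u) = 4*(0 + u) = 4*u)
D = 99/23 (D = 396/((4*23)) = 396/92 = 396*(1/92) = 99/23 ≈ 4.3043)
a = -2 (a = -8/4 = -8*1/4 = -2)
D - a = 99/23 - 1*(-2) = 99/23 + 2 = 145/23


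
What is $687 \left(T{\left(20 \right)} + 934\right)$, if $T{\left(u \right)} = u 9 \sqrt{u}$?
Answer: $641658 + 247320 \sqrt{5} \approx 1.1947 \cdot 10^{6}$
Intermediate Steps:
$T{\left(u \right)} = 9 u^{\frac{3}{2}}$ ($T{\left(u \right)} = 9 u \sqrt{u} = 9 u^{\frac{3}{2}}$)
$687 \left(T{\left(20 \right)} + 934\right) = 687 \left(9 \cdot 20^{\frac{3}{2}} + 934\right) = 687 \left(9 \cdot 40 \sqrt{5} + 934\right) = 687 \left(360 \sqrt{5} + 934\right) = 687 \left(934 + 360 \sqrt{5}\right) = 641658 + 247320 \sqrt{5}$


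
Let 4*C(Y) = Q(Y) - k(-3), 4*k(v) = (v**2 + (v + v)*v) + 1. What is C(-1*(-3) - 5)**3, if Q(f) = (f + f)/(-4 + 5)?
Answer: -1331/64 ≈ -20.797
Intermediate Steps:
k(v) = 1/4 + 3*v**2/4 (k(v) = ((v**2 + (v + v)*v) + 1)/4 = ((v**2 + (2*v)*v) + 1)/4 = ((v**2 + 2*v**2) + 1)/4 = (3*v**2 + 1)/4 = (1 + 3*v**2)/4 = 1/4 + 3*v**2/4)
Q(f) = 2*f (Q(f) = (2*f)/1 = (2*f)*1 = 2*f)
C(Y) = -7/4 + Y/2 (C(Y) = (2*Y - (1/4 + (3/4)*(-3)**2))/4 = (2*Y - (1/4 + (3/4)*9))/4 = (2*Y - (1/4 + 27/4))/4 = (2*Y - 1*7)/4 = (2*Y - 7)/4 = (-7 + 2*Y)/4 = -7/4 + Y/2)
C(-1*(-3) - 5)**3 = (-7/4 + (-1*(-3) - 5)/2)**3 = (-7/4 + (3 - 5)/2)**3 = (-7/4 + (1/2)*(-2))**3 = (-7/4 - 1)**3 = (-11/4)**3 = -1331/64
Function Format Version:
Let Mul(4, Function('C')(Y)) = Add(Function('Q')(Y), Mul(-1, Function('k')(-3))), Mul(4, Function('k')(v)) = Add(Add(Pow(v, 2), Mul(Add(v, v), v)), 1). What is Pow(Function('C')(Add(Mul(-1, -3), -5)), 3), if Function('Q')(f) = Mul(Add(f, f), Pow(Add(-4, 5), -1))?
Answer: Rational(-1331, 64) ≈ -20.797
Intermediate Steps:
Function('k')(v) = Add(Rational(1, 4), Mul(Rational(3, 4), Pow(v, 2))) (Function('k')(v) = Mul(Rational(1, 4), Add(Add(Pow(v, 2), Mul(Add(v, v), v)), 1)) = Mul(Rational(1, 4), Add(Add(Pow(v, 2), Mul(Mul(2, v), v)), 1)) = Mul(Rational(1, 4), Add(Add(Pow(v, 2), Mul(2, Pow(v, 2))), 1)) = Mul(Rational(1, 4), Add(Mul(3, Pow(v, 2)), 1)) = Mul(Rational(1, 4), Add(1, Mul(3, Pow(v, 2)))) = Add(Rational(1, 4), Mul(Rational(3, 4), Pow(v, 2))))
Function('Q')(f) = Mul(2, f) (Function('Q')(f) = Mul(Mul(2, f), Pow(1, -1)) = Mul(Mul(2, f), 1) = Mul(2, f))
Function('C')(Y) = Add(Rational(-7, 4), Mul(Rational(1, 2), Y)) (Function('C')(Y) = Mul(Rational(1, 4), Add(Mul(2, Y), Mul(-1, Add(Rational(1, 4), Mul(Rational(3, 4), Pow(-3, 2)))))) = Mul(Rational(1, 4), Add(Mul(2, Y), Mul(-1, Add(Rational(1, 4), Mul(Rational(3, 4), 9))))) = Mul(Rational(1, 4), Add(Mul(2, Y), Mul(-1, Add(Rational(1, 4), Rational(27, 4))))) = Mul(Rational(1, 4), Add(Mul(2, Y), Mul(-1, 7))) = Mul(Rational(1, 4), Add(Mul(2, Y), -7)) = Mul(Rational(1, 4), Add(-7, Mul(2, Y))) = Add(Rational(-7, 4), Mul(Rational(1, 2), Y)))
Pow(Function('C')(Add(Mul(-1, -3), -5)), 3) = Pow(Add(Rational(-7, 4), Mul(Rational(1, 2), Add(Mul(-1, -3), -5))), 3) = Pow(Add(Rational(-7, 4), Mul(Rational(1, 2), Add(3, -5))), 3) = Pow(Add(Rational(-7, 4), Mul(Rational(1, 2), -2)), 3) = Pow(Add(Rational(-7, 4), -1), 3) = Pow(Rational(-11, 4), 3) = Rational(-1331, 64)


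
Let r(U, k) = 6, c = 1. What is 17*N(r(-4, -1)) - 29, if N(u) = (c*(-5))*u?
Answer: -539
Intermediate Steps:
N(u) = -5*u (N(u) = (1*(-5))*u = -5*u)
17*N(r(-4, -1)) - 29 = 17*(-5*6) - 29 = 17*(-30) - 29 = -510 - 29 = -539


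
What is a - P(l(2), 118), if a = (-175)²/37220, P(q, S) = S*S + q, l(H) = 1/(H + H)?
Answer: -25911498/1861 ≈ -13923.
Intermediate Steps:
l(H) = 1/(2*H)
P(q, S) = q + S² (P(q, S) = S² + q = q + S²)
a = 6125/7444 (a = 30625*(1/37220) = 6125/7444 ≈ 0.82281)
a - P(l(2), 118) = 6125/7444 - ((½)/2 + 118²) = 6125/7444 - ((½)*(½) + 13924) = 6125/7444 - (¼ + 13924) = 6125/7444 - 1*55697/4 = 6125/7444 - 55697/4 = -25911498/1861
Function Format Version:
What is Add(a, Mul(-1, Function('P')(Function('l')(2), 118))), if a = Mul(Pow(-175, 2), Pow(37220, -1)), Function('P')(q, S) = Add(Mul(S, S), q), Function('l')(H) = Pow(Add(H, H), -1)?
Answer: Rational(-25911498, 1861) ≈ -13923.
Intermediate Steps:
Function('l')(H) = Mul(Rational(1, 2), Pow(H, -1)) (Function('l')(H) = Pow(Mul(2, H), -1) = Mul(Rational(1, 2), Pow(H, -1)))
Function('P')(q, S) = Add(q, Pow(S, 2)) (Function('P')(q, S) = Add(Pow(S, 2), q) = Add(q, Pow(S, 2)))
a = Rational(6125, 7444) (a = Mul(30625, Rational(1, 37220)) = Rational(6125, 7444) ≈ 0.82281)
Add(a, Mul(-1, Function('P')(Function('l')(2), 118))) = Add(Rational(6125, 7444), Mul(-1, Add(Mul(Rational(1, 2), Pow(2, -1)), Pow(118, 2)))) = Add(Rational(6125, 7444), Mul(-1, Add(Mul(Rational(1, 2), Rational(1, 2)), 13924))) = Add(Rational(6125, 7444), Mul(-1, Add(Rational(1, 4), 13924))) = Add(Rational(6125, 7444), Mul(-1, Rational(55697, 4))) = Add(Rational(6125, 7444), Rational(-55697, 4)) = Rational(-25911498, 1861)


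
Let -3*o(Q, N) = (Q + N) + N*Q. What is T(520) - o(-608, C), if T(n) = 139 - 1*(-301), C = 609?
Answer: -368951/3 ≈ -1.2298e+5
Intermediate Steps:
T(n) = 440 (T(n) = 139 + 301 = 440)
o(Q, N) = -N/3 - Q/3 - N*Q/3 (o(Q, N) = -((Q + N) + N*Q)/3 = -((N + Q) + N*Q)/3 = -(N + Q + N*Q)/3 = -N/3 - Q/3 - N*Q/3)
T(520) - o(-608, C) = 440 - (-1/3*609 - 1/3*(-608) - 1/3*609*(-608)) = 440 - (-203 + 608/3 + 123424) = 440 - 1*370271/3 = 440 - 370271/3 = -368951/3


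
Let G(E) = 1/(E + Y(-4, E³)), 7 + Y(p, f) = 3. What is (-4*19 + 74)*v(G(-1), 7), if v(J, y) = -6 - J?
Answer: 58/5 ≈ 11.600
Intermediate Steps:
Y(p, f) = -4 (Y(p, f) = -7 + 3 = -4)
G(E) = 1/(-4 + E) (G(E) = 1/(E - 4) = 1/(-4 + E))
(-4*19 + 74)*v(G(-1), 7) = (-4*19 + 74)*(-6 - 1/(-4 - 1)) = (-76 + 74)*(-6 - 1/(-5)) = -2*(-6 - 1*(-⅕)) = -2*(-6 + ⅕) = -2*(-29/5) = 58/5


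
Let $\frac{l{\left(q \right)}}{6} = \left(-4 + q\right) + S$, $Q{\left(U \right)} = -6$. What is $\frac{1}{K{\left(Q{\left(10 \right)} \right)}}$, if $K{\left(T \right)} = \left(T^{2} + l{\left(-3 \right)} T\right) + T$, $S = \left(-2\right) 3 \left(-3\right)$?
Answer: $- \frac{1}{366} \approx -0.0027322$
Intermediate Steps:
$S = 18$ ($S = \left(-6\right) \left(-3\right) = 18$)
$l{\left(q \right)} = 84 + 6 q$ ($l{\left(q \right)} = 6 \left(\left(-4 + q\right) + 18\right) = 6 \left(14 + q\right) = 84 + 6 q$)
$K{\left(T \right)} = T^{2} + 67 T$ ($K{\left(T \right)} = \left(T^{2} + \left(84 + 6 \left(-3\right)\right) T\right) + T = \left(T^{2} + \left(84 - 18\right) T\right) + T = \left(T^{2} + 66 T\right) + T = T^{2} + 67 T$)
$\frac{1}{K{\left(Q{\left(10 \right)} \right)}} = \frac{1}{\left(-6\right) \left(67 - 6\right)} = \frac{1}{\left(-6\right) 61} = \frac{1}{-366} = - \frac{1}{366}$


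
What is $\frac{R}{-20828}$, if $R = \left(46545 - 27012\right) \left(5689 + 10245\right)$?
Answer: $- \frac{155619411}{10414} \approx -14943.0$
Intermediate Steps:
$R = 311238822$ ($R = 19533 \cdot 15934 = 311238822$)
$\frac{R}{-20828} = \frac{311238822}{-20828} = 311238822 \left(- \frac{1}{20828}\right) = - \frac{155619411}{10414}$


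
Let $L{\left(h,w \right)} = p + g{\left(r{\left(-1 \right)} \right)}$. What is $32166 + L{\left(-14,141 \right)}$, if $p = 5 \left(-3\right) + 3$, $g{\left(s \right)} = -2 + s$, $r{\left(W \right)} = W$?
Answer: $32151$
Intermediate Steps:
$p = -12$ ($p = -15 + 3 = -12$)
$L{\left(h,w \right)} = -15$ ($L{\left(h,w \right)} = -12 - 3 = -15$)
$32166 + L{\left(-14,141 \right)} = 32166 - 15 = 32151$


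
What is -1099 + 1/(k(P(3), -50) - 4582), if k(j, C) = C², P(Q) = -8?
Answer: -2288119/2082 ≈ -1099.0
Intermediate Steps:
-1099 + 1/(k(P(3), -50) - 4582) = -1099 + 1/((-50)² - 4582) = -1099 + 1/(2500 - 4582) = -1099 + 1/(-2082) = -1099 - 1/2082 = -2288119/2082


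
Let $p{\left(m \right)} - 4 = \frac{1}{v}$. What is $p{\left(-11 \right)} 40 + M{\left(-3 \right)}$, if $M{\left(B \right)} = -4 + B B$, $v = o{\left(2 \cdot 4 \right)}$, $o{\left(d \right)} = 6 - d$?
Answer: $145$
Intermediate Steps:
$v = -2$ ($v = 6 - 2 \cdot 4 = 6 - 8 = -2$)
$p{\left(m \right)} = \frac{7}{2}$ ($p{\left(m \right)} = 4 + \frac{1}{-2} = 4 - \frac{1}{2} = \frac{7}{2}$)
$M{\left(B \right)} = -4 + B^{2}$
$p{\left(-11 \right)} 40 + M{\left(-3 \right)} = \frac{7}{2} \cdot 40 - \left(4 - \left(-3\right)^{2}\right) = 140 + \left(-4 + 9\right) = 140 + 5 = 145$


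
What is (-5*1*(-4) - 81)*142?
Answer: -8662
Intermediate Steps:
(-5*1*(-4) - 81)*142 = (-5*(-4) - 81)*142 = (20 - 81)*142 = -61*142 = -8662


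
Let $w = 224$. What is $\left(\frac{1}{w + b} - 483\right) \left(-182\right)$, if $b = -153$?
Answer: $\frac{6241144}{71} \approx 87903.0$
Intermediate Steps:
$\left(\frac{1}{w + b} - 483\right) \left(-182\right) = \left(\frac{1}{224 - 153} - 483\right) \left(-182\right) = \left(\frac{1}{71} - 483\right) \left(-182\right) = \left(- \frac{34292}{71}\right) \left(-182\right) = \frac{6241144}{71}$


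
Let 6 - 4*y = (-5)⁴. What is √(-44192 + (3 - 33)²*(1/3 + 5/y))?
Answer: 2*I*√4207211153/619 ≈ 209.57*I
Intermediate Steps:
y = -619/4 (y = 3/2 - ¼*(-5)⁴ = 3/2 - ¼*625 = 3/2 - 625/4 = -619/4 ≈ -154.75)
√(-44192 + (3 - 33)²*(1/3 + 5/y)) = √(-44192 + (3 - 33)²*(1/3 + 5/(-619/4))) = √(-44192 + (-30)²*(1*(⅓) + 5*(-4/619))) = √(-44192 + 900*(⅓ - 20/619)) = √(-44192 + 900*(559/1857)) = √(-44192 + 167700/619) = √(-27187148/619) = 2*I*√4207211153/619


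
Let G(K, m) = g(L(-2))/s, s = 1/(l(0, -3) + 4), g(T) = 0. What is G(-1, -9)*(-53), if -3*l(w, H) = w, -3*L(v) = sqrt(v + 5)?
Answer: 0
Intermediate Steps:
L(v) = -sqrt(5 + v)/3 (L(v) = -sqrt(v + 5)/3 = -sqrt(5 + v)/3)
l(w, H) = -w/3
s = 1/4 (s = 1/(-1/3*0 + 4) = 1/(0 + 4) = 1/4 ≈ 0.25000)
G(K, m) = 0 (G(K, m) = 0/(1/4) = 0*4 = 0)
G(-1, -9)*(-53) = 0*(-53) = 0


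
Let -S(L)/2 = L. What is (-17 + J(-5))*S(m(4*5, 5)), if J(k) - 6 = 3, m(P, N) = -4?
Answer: -64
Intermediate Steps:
J(k) = 9 (J(k) = 6 + 3 = 9)
S(L) = -2*L
(-17 + J(-5))*S(m(4*5, 5)) = (-17 + 9)*(-2*(-4)) = -8*8 = -64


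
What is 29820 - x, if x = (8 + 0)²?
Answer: 29756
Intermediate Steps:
x = 64 (x = 8² = 64)
29820 - x = 29820 - 1*64 = 29820 - 64 = 29756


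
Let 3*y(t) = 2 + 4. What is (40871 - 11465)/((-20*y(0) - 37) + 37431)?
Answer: 14703/18677 ≈ 0.78722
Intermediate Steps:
y(t) = 2 (y(t) = (2 + 4)/3 = (⅓)*6 = 2)
(40871 - 11465)/((-20*y(0) - 37) + 37431) = (40871 - 11465)/((-20*2 - 37) + 37431) = 29406/((-40 - 37) + 37431) = 29406/(-77 + 37431) = 29406/37354 = 29406*(1/37354) = 14703/18677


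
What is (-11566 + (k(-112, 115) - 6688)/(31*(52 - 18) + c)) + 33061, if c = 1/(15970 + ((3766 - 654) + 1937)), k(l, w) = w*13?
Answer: 476091658698/22154027 ≈ 21490.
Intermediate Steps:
k(l, w) = 13*w
c = 1/21019 (c = 1/(15970 + (3112 + 1937)) = 1/(15970 + 5049) = 1/21019 ≈ 4.7576e-5)
(-11566 + (k(-112, 115) - 6688)/(31*(52 - 18) + c)) + 33061 = (-11566 + (13*115 - 6688)/(31*(52 - 18) + 1/21019)) + 33061 = (-11566 + (1495 - 6688)/(31*34 + 1/21019)) + 33061 = (-11566 - 5193/(1054 + 1/21019)) + 33061 = (-11566 - 5193/22154027/21019) + 33061 = (-11566 - 5193*21019/22154027) + 33061 = (-11566 - 109151667/22154027) + 33061 = -256342627949/22154027 + 33061 = 476091658698/22154027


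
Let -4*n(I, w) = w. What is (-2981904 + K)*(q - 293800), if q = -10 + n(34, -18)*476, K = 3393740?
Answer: -120119382448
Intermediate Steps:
n(I, w) = -w/4
q = 2132 (q = -10 - ¼*(-18)*476 = -10 + (9/2)*476 = -10 + 2142 = 2132)
(-2981904 + K)*(q - 293800) = (-2981904 + 3393740)*(2132 - 293800) = 411836*(-291668) = -120119382448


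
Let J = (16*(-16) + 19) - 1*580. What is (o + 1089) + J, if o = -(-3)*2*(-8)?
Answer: 224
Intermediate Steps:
o = -48 (o = -1*(-6)*(-8) = 6*(-8) = -48)
J = -817 (J = (-256 + 19) - 580 = -237 - 580 = -817)
(o + 1089) + J = (-48 + 1089) - 817 = 1041 - 817 = 224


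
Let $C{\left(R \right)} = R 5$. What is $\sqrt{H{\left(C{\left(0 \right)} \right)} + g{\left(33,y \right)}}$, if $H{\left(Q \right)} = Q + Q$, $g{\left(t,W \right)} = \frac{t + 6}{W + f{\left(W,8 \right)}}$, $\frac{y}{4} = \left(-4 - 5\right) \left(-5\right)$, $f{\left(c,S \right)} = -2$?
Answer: $\frac{\sqrt{6942}}{178} \approx 0.46808$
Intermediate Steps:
$y = 180$ ($y = 4 \left(-4 - 5\right) \left(-5\right) = 4 \left(\left(-9\right) \left(-5\right)\right) = 4 \cdot 45 = 180$)
$g{\left(t,W \right)} = \frac{6 + t}{-2 + W}$ ($g{\left(t,W \right)} = \frac{t + 6}{W - 2} = \frac{6 + t}{-2 + W}$)
$C{\left(R \right)} = 5 R$
$H{\left(Q \right)} = 2 Q$
$\sqrt{H{\left(C{\left(0 \right)} \right)} + g{\left(33,y \right)}} = \sqrt{2 \cdot 5 \cdot 0 + \frac{6 + 33}{-2 + 180}} = \sqrt{2 \cdot 0 + \frac{1}{178} \cdot 39} = \sqrt{0 + \frac{1}{178} \cdot 39} = \sqrt{0 + \frac{39}{178}} = \sqrt{\frac{39}{178}} = \frac{\sqrt{6942}}{178}$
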